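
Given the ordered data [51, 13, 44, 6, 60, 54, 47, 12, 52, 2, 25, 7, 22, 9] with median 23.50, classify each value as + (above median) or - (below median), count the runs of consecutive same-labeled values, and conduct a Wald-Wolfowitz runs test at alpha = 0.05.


Step 1: Compute median = 23.50; label A = above, B = below.
Labels in order: ABABAAABABABBB  (n_A = 7, n_B = 7)
Step 2: Count runs R = 10.
Step 3: Under H0 (random ordering), E[R] = 2*n_A*n_B/(n_A+n_B) + 1 = 2*7*7/14 + 1 = 8.0000.
        Var[R] = 2*n_A*n_B*(2*n_A*n_B - n_A - n_B) / ((n_A+n_B)^2 * (n_A+n_B-1)) = 8232/2548 = 3.2308.
        SD[R] = 1.7974.
Step 4: Continuity-corrected z = (R - 0.5 - E[R]) / SD[R] = (10 - 0.5 - 8.0000) / 1.7974 = 0.8345.
Step 5: Two-sided p-value via normal approximation = 2*(1 - Phi(|z|)) = 0.403986.
Step 6: alpha = 0.05. fail to reject H0.

R = 10, z = 0.8345, p = 0.403986, fail to reject H0.


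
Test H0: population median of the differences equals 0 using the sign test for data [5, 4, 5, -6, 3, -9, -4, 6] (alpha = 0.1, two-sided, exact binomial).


Step 1: Discard zero differences. Original n = 8; n_eff = number of nonzero differences = 8.
Nonzero differences (with sign): +5, +4, +5, -6, +3, -9, -4, +6
Step 2: Count signs: positive = 5, negative = 3.
Step 3: Under H0: P(positive) = 0.5, so the number of positives S ~ Bin(8, 0.5).
Step 4: Two-sided exact p-value = sum of Bin(8,0.5) probabilities at or below the observed probability = 0.726562.
Step 5: alpha = 0.1. fail to reject H0.

n_eff = 8, pos = 5, neg = 3, p = 0.726562, fail to reject H0.


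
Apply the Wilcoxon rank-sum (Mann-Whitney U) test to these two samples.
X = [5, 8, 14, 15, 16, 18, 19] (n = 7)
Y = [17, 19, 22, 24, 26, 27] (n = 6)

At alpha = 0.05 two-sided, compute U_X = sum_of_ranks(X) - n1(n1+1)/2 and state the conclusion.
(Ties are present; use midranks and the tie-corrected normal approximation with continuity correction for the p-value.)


Step 1: Combine and sort all 13 observations; assign midranks.
sorted (value, group): (5,X), (8,X), (14,X), (15,X), (16,X), (17,Y), (18,X), (19,X), (19,Y), (22,Y), (24,Y), (26,Y), (27,Y)
ranks: 5->1, 8->2, 14->3, 15->4, 16->5, 17->6, 18->7, 19->8.5, 19->8.5, 22->10, 24->11, 26->12, 27->13
Step 2: Rank sum for X: R1 = 1 + 2 + 3 + 4 + 5 + 7 + 8.5 = 30.5.
Step 3: U_X = R1 - n1(n1+1)/2 = 30.5 - 7*8/2 = 30.5 - 28 = 2.5.
       U_Y = n1*n2 - U_X = 42 - 2.5 = 39.5.
Step 4: Ties are present, so use the tie-corrected normal approximation (with continuity correction) for the p-value.
Step 5: p-value = 0.010025; compare to alpha = 0.05. reject H0.

U_X = 2.5, p = 0.010025, reject H0 at alpha = 0.05.


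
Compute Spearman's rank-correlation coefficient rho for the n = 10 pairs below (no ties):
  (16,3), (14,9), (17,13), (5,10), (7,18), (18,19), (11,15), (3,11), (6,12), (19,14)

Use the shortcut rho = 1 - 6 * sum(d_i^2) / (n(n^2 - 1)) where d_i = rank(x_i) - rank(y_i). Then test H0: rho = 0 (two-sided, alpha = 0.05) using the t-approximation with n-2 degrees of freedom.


Step 1: Rank x and y separately (midranks; no ties here).
rank(x): 16->7, 14->6, 17->8, 5->2, 7->4, 18->9, 11->5, 3->1, 6->3, 19->10
rank(y): 3->1, 9->2, 13->6, 10->3, 18->9, 19->10, 15->8, 11->4, 12->5, 14->7
Step 2: d_i = R_x(i) - R_y(i); compute d_i^2.
  (7-1)^2=36, (6-2)^2=16, (8-6)^2=4, (2-3)^2=1, (4-9)^2=25, (9-10)^2=1, (5-8)^2=9, (1-4)^2=9, (3-5)^2=4, (10-7)^2=9
sum(d^2) = 114.
Step 3: rho = 1 - 6*114 / (10*(10^2 - 1)) = 1 - 684/990 = 0.309091.
Step 4: Under H0, t = rho * sqrt((n-2)/(1-rho^2)) = 0.9193 ~ t(8).
Step 5: Two-sided p-value from the t-distribution with 8 df = 0.384841.
Step 6: alpha = 0.05. fail to reject H0.

rho = 0.3091, p = 0.384841, fail to reject H0 at alpha = 0.05.


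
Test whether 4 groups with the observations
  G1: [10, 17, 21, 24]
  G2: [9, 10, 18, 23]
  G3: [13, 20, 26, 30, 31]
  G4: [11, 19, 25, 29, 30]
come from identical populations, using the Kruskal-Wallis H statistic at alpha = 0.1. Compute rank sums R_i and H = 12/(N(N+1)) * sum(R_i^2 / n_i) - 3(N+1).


Step 1: Combine all N = 18 observations and assign midranks.
sorted (value, group, rank): (9,G2,1), (10,G1,2.5), (10,G2,2.5), (11,G4,4), (13,G3,5), (17,G1,6), (18,G2,7), (19,G4,8), (20,G3,9), (21,G1,10), (23,G2,11), (24,G1,12), (25,G4,13), (26,G3,14), (29,G4,15), (30,G3,16.5), (30,G4,16.5), (31,G3,18)
Step 2: Sum ranks within each group.
R_1 = 30.5 (n_1 = 4)
R_2 = 21.5 (n_2 = 4)
R_3 = 62.5 (n_3 = 5)
R_4 = 56.5 (n_4 = 5)
Step 3: H = 12/(N(N+1)) * sum(R_i^2/n_i) - 3(N+1)
     = 12/(18*19) * (30.5^2/4 + 21.5^2/4 + 62.5^2/5 + 56.5^2/5) - 3*19
     = 0.035088 * 1767.83 - 57
     = 5.028947.
Step 4: Ties present; correction factor C = 1 - 12/(18^3 - 18) = 0.997936. Corrected H = 5.028947 / 0.997936 = 5.039349.
Step 5: Under H0, H ~ chi^2(3); p-value = 0.168938.
Step 6: alpha = 0.1. fail to reject H0.

H = 5.0393, df = 3, p = 0.168938, fail to reject H0.


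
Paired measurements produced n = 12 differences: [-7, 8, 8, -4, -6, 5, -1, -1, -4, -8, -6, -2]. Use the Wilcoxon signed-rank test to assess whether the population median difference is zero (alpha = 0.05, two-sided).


Step 1: Drop any zero differences (none here) and take |d_i|.
|d| = [7, 8, 8, 4, 6, 5, 1, 1, 4, 8, 6, 2]
Step 2: Midrank |d_i| (ties get averaged ranks).
ranks: |7|->9, |8|->11, |8|->11, |4|->4.5, |6|->7.5, |5|->6, |1|->1.5, |1|->1.5, |4|->4.5, |8|->11, |6|->7.5, |2|->3
Step 3: Attach original signs; sum ranks with positive sign and with negative sign.
W+ = 11 + 11 + 6 = 28
W- = 9 + 4.5 + 7.5 + 1.5 + 1.5 + 4.5 + 11 + 7.5 + 3 = 50
(Check: W+ + W- = 78 should equal n(n+1)/2 = 78.)
Step 4: Test statistic W = min(W+, W-) = 28.
Step 5: Ties in |d|, so use the tie-corrected normal approximation.
        E[W] = n(n+1)/4 = 12*13/4 = 39.
        Tie groups: |d|=1 (t=2), |d|=4 (t=2), |d|=6 (t=2), |d|=8 (t=3); sum(t^3 - t) = 42.
        Var[W] = n(n+1)(2n+1)/24 - sum(t^3-t)/48 = 3900/24 - 42/48 = 161.625.
        z = (W - E[W]) / sqrt(Var[W]) = (28 - 39) / 12.7132 = -0.8652.
        Two-sided p = 2*Phi(z) = 0.386905.
Step 6: alpha = 0.05. fail to reject H0.

W+ = 28, W- = 50, W = min = 28, p = 0.386905, fail to reject H0.


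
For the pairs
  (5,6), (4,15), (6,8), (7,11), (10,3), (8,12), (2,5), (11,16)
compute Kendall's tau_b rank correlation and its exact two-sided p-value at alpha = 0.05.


Step 1: Enumerate the 28 unordered pairs (i,j) with i<j and classify each by sign(x_j-x_i) * sign(y_j-y_i).
  (1,2):dx=-1,dy=+9->D; (1,3):dx=+1,dy=+2->C; (1,4):dx=+2,dy=+5->C; (1,5):dx=+5,dy=-3->D
  (1,6):dx=+3,dy=+6->C; (1,7):dx=-3,dy=-1->C; (1,8):dx=+6,dy=+10->C; (2,3):dx=+2,dy=-7->D
  (2,4):dx=+3,dy=-4->D; (2,5):dx=+6,dy=-12->D; (2,6):dx=+4,dy=-3->D; (2,7):dx=-2,dy=-10->C
  (2,8):dx=+7,dy=+1->C; (3,4):dx=+1,dy=+3->C; (3,5):dx=+4,dy=-5->D; (3,6):dx=+2,dy=+4->C
  (3,7):dx=-4,dy=-3->C; (3,8):dx=+5,dy=+8->C; (4,5):dx=+3,dy=-8->D; (4,6):dx=+1,dy=+1->C
  (4,7):dx=-5,dy=-6->C; (4,8):dx=+4,dy=+5->C; (5,6):dx=-2,dy=+9->D; (5,7):dx=-8,dy=+2->D
  (5,8):dx=+1,dy=+13->C; (6,7):dx=-6,dy=-7->C; (6,8):dx=+3,dy=+4->C; (7,8):dx=+9,dy=+11->C
Step 2: C = 18, D = 10, total pairs = 28.
Step 3: tau = (C - D)/(n(n-1)/2) = (18 - 10)/28 = 0.285714.
Step 4: Exact two-sided p-value (enumerate n! = 40320 permutations of y under H0): p = 0.398760.
Step 5: alpha = 0.05. fail to reject H0.

tau_b = 0.2857 (C=18, D=10), p = 0.398760, fail to reject H0.


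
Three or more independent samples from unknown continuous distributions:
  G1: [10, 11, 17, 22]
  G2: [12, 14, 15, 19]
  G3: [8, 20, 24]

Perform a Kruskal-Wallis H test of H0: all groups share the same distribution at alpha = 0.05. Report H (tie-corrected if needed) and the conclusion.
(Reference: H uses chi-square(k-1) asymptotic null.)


Step 1: Combine all N = 11 observations and assign midranks.
sorted (value, group, rank): (8,G3,1), (10,G1,2), (11,G1,3), (12,G2,4), (14,G2,5), (15,G2,6), (17,G1,7), (19,G2,8), (20,G3,9), (22,G1,10), (24,G3,11)
Step 2: Sum ranks within each group.
R_1 = 22 (n_1 = 4)
R_2 = 23 (n_2 = 4)
R_3 = 21 (n_3 = 3)
Step 3: H = 12/(N(N+1)) * sum(R_i^2/n_i) - 3(N+1)
     = 12/(11*12) * (22^2/4 + 23^2/4 + 21^2/3) - 3*12
     = 0.090909 * 400.25 - 36
     = 0.386364.
Step 4: No ties, so H is used without correction.
Step 5: Under H0, H ~ chi^2(2); p-value = 0.824332.
Step 6: alpha = 0.05. fail to reject H0.

H = 0.3864, df = 2, p = 0.824332, fail to reject H0.


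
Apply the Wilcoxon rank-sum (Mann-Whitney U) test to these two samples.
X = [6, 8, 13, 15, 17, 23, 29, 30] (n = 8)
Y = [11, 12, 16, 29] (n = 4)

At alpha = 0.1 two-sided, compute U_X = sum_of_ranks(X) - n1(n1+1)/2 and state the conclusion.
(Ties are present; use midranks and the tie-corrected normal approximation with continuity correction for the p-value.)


Step 1: Combine and sort all 12 observations; assign midranks.
sorted (value, group): (6,X), (8,X), (11,Y), (12,Y), (13,X), (15,X), (16,Y), (17,X), (23,X), (29,X), (29,Y), (30,X)
ranks: 6->1, 8->2, 11->3, 12->4, 13->5, 15->6, 16->7, 17->8, 23->9, 29->10.5, 29->10.5, 30->12
Step 2: Rank sum for X: R1 = 1 + 2 + 5 + 6 + 8 + 9 + 10.5 + 12 = 53.5.
Step 3: U_X = R1 - n1(n1+1)/2 = 53.5 - 8*9/2 = 53.5 - 36 = 17.5.
       U_Y = n1*n2 - U_X = 32 - 17.5 = 14.5.
Step 4: Ties are present, so use the tie-corrected normal approximation (with continuity correction) for the p-value.
Step 5: p-value = 0.864901; compare to alpha = 0.1. fail to reject H0.

U_X = 17.5, p = 0.864901, fail to reject H0 at alpha = 0.1.


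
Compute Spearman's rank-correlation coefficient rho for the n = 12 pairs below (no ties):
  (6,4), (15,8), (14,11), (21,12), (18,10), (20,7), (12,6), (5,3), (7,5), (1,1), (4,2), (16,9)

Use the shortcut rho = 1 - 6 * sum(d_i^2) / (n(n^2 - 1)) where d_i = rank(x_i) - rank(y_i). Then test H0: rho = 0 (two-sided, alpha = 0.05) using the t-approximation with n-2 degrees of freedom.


Step 1: Rank x and y separately (midranks; no ties here).
rank(x): 6->4, 15->8, 14->7, 21->12, 18->10, 20->11, 12->6, 5->3, 7->5, 1->1, 4->2, 16->9
rank(y): 4->4, 8->8, 11->11, 12->12, 10->10, 7->7, 6->6, 3->3, 5->5, 1->1, 2->2, 9->9
Step 2: d_i = R_x(i) - R_y(i); compute d_i^2.
  (4-4)^2=0, (8-8)^2=0, (7-11)^2=16, (12-12)^2=0, (10-10)^2=0, (11-7)^2=16, (6-6)^2=0, (3-3)^2=0, (5-5)^2=0, (1-1)^2=0, (2-2)^2=0, (9-9)^2=0
sum(d^2) = 32.
Step 3: rho = 1 - 6*32 / (12*(12^2 - 1)) = 1 - 192/1716 = 0.888112.
Step 4: Under H0, t = rho * sqrt((n-2)/(1-rho^2)) = 6.1103 ~ t(10).
Step 5: Two-sided p-value from the t-distribution with 10 df = 0.000114.
Step 6: alpha = 0.05. reject H0.

rho = 0.8881, p = 0.000114, reject H0 at alpha = 0.05.


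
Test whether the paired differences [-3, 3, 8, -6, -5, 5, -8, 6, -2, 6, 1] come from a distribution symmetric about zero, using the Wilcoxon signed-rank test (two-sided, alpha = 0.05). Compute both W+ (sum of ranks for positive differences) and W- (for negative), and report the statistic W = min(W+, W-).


Step 1: Drop any zero differences (none here) and take |d_i|.
|d| = [3, 3, 8, 6, 5, 5, 8, 6, 2, 6, 1]
Step 2: Midrank |d_i| (ties get averaged ranks).
ranks: |3|->3.5, |3|->3.5, |8|->10.5, |6|->8, |5|->5.5, |5|->5.5, |8|->10.5, |6|->8, |2|->2, |6|->8, |1|->1
Step 3: Attach original signs; sum ranks with positive sign and with negative sign.
W+ = 3.5 + 10.5 + 5.5 + 8 + 8 + 1 = 36.5
W- = 3.5 + 8 + 5.5 + 10.5 + 2 = 29.5
(Check: W+ + W- = 66 should equal n(n+1)/2 = 66.)
Step 4: Test statistic W = min(W+, W-) = 29.5.
Step 5: Ties in |d|, so use the tie-corrected normal approximation.
        E[W] = n(n+1)/4 = 11*12/4 = 33.
        Tie groups: |d|=3 (t=2), |d|=5 (t=2), |d|=6 (t=3), |d|=8 (t=2); sum(t^3 - t) = 42.
        Var[W] = n(n+1)(2n+1)/24 - sum(t^3-t)/48 = 3036/24 - 42/48 = 125.625.
        z = (W - E[W]) / sqrt(Var[W]) = (29.5 - 33) / 11.2083 = -0.3123.
        Two-sided p = 2*Phi(z) = 0.754835.
Step 6: alpha = 0.05. fail to reject H0.

W+ = 36.5, W- = 29.5, W = min = 29.5, p = 0.754835, fail to reject H0.


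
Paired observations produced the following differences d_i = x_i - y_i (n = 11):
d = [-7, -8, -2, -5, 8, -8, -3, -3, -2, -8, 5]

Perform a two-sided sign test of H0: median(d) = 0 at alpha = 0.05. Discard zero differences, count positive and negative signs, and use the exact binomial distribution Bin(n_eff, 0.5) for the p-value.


Step 1: Discard zero differences. Original n = 11; n_eff = number of nonzero differences = 11.
Nonzero differences (with sign): -7, -8, -2, -5, +8, -8, -3, -3, -2, -8, +5
Step 2: Count signs: positive = 2, negative = 9.
Step 3: Under H0: P(positive) = 0.5, so the number of positives S ~ Bin(11, 0.5).
Step 4: Two-sided exact p-value = sum of Bin(11,0.5) probabilities at or below the observed probability = 0.065430.
Step 5: alpha = 0.05. fail to reject H0.

n_eff = 11, pos = 2, neg = 9, p = 0.065430, fail to reject H0.


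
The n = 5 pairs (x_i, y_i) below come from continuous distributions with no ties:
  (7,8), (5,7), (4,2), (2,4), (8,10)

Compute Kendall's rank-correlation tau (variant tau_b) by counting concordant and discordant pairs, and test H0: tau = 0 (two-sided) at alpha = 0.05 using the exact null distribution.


Step 1: Enumerate the 10 unordered pairs (i,j) with i<j and classify each by sign(x_j-x_i) * sign(y_j-y_i).
  (1,2):dx=-2,dy=-1->C; (1,3):dx=-3,dy=-6->C; (1,4):dx=-5,dy=-4->C; (1,5):dx=+1,dy=+2->C
  (2,3):dx=-1,dy=-5->C; (2,4):dx=-3,dy=-3->C; (2,5):dx=+3,dy=+3->C; (3,4):dx=-2,dy=+2->D
  (3,5):dx=+4,dy=+8->C; (4,5):dx=+6,dy=+6->C
Step 2: C = 9, D = 1, total pairs = 10.
Step 3: tau = (C - D)/(n(n-1)/2) = (9 - 1)/10 = 0.800000.
Step 4: Exact two-sided p-value (enumerate n! = 120 permutations of y under H0): p = 0.083333.
Step 5: alpha = 0.05. fail to reject H0.

tau_b = 0.8000 (C=9, D=1), p = 0.083333, fail to reject H0.


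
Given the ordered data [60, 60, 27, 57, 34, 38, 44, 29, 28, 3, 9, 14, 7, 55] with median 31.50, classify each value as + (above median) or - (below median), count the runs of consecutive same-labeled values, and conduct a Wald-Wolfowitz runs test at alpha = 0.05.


Step 1: Compute median = 31.50; label A = above, B = below.
Labels in order: AABAAAABBBBBBA  (n_A = 7, n_B = 7)
Step 2: Count runs R = 5.
Step 3: Under H0 (random ordering), E[R] = 2*n_A*n_B/(n_A+n_B) + 1 = 2*7*7/14 + 1 = 8.0000.
        Var[R] = 2*n_A*n_B*(2*n_A*n_B - n_A - n_B) / ((n_A+n_B)^2 * (n_A+n_B-1)) = 8232/2548 = 3.2308.
        SD[R] = 1.7974.
Step 4: Continuity-corrected z = (R + 0.5 - E[R]) / SD[R] = (5 + 0.5 - 8.0000) / 1.7974 = -1.3909.
Step 5: Two-sided p-value via normal approximation = 2*(1 - Phi(|z|)) = 0.164264.
Step 6: alpha = 0.05. fail to reject H0.

R = 5, z = -1.3909, p = 0.164264, fail to reject H0.


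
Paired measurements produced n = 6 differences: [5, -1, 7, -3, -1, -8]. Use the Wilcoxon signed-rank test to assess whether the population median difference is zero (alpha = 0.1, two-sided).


Step 1: Drop any zero differences (none here) and take |d_i|.
|d| = [5, 1, 7, 3, 1, 8]
Step 2: Midrank |d_i| (ties get averaged ranks).
ranks: |5|->4, |1|->1.5, |7|->5, |3|->3, |1|->1.5, |8|->6
Step 3: Attach original signs; sum ranks with positive sign and with negative sign.
W+ = 4 + 5 = 9
W- = 1.5 + 3 + 1.5 + 6 = 12
(Check: W+ + W- = 21 should equal n(n+1)/2 = 21.)
Step 4: Test statistic W = min(W+, W-) = 9.
Step 5: Ties in |d|, so use the tie-corrected normal approximation.
        E[W] = n(n+1)/4 = 6*7/4 = 10.5.
        Tie groups: |d|=1 (t=2); sum(t^3 - t) = 6.
        Var[W] = n(n+1)(2n+1)/24 - sum(t^3-t)/48 = 546/24 - 6/48 = 22.625.
        z = (W - E[W]) / sqrt(Var[W]) = (9 - 10.5) / 4.7566 = -0.3154.
        Two-sided p = 2*Phi(z) = 0.752494.
Step 6: alpha = 0.1. fail to reject H0.

W+ = 9, W- = 12, W = min = 9, p = 0.752494, fail to reject H0.


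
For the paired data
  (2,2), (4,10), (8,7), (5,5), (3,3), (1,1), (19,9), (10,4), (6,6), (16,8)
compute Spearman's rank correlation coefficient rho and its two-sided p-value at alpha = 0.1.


Step 1: Rank x and y separately (midranks; no ties here).
rank(x): 2->2, 4->4, 8->7, 5->5, 3->3, 1->1, 19->10, 10->8, 6->6, 16->9
rank(y): 2->2, 10->10, 7->7, 5->5, 3->3, 1->1, 9->9, 4->4, 6->6, 8->8
Step 2: d_i = R_x(i) - R_y(i); compute d_i^2.
  (2-2)^2=0, (4-10)^2=36, (7-7)^2=0, (5-5)^2=0, (3-3)^2=0, (1-1)^2=0, (10-9)^2=1, (8-4)^2=16, (6-6)^2=0, (9-8)^2=1
sum(d^2) = 54.
Step 3: rho = 1 - 6*54 / (10*(10^2 - 1)) = 1 - 324/990 = 0.672727.
Step 4: Under H0, t = rho * sqrt((n-2)/(1-rho^2)) = 2.5717 ~ t(8).
Step 5: Two-sided p-value from the t-distribution with 8 df = 0.033041.
Step 6: alpha = 0.1. reject H0.

rho = 0.6727, p = 0.033041, reject H0 at alpha = 0.1.


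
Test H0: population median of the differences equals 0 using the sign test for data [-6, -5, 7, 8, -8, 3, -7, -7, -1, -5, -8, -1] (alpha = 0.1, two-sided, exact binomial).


Step 1: Discard zero differences. Original n = 12; n_eff = number of nonzero differences = 12.
Nonzero differences (with sign): -6, -5, +7, +8, -8, +3, -7, -7, -1, -5, -8, -1
Step 2: Count signs: positive = 3, negative = 9.
Step 3: Under H0: P(positive) = 0.5, so the number of positives S ~ Bin(12, 0.5).
Step 4: Two-sided exact p-value = sum of Bin(12,0.5) probabilities at or below the observed probability = 0.145996.
Step 5: alpha = 0.1. fail to reject H0.

n_eff = 12, pos = 3, neg = 9, p = 0.145996, fail to reject H0.


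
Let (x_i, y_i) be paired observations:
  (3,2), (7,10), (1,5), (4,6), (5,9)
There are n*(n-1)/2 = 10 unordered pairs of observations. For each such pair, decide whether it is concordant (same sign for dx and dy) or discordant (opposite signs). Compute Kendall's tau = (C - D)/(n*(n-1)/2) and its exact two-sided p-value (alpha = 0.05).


Step 1: Enumerate the 10 unordered pairs (i,j) with i<j and classify each by sign(x_j-x_i) * sign(y_j-y_i).
  (1,2):dx=+4,dy=+8->C; (1,3):dx=-2,dy=+3->D; (1,4):dx=+1,dy=+4->C; (1,5):dx=+2,dy=+7->C
  (2,3):dx=-6,dy=-5->C; (2,4):dx=-3,dy=-4->C; (2,5):dx=-2,dy=-1->C; (3,4):dx=+3,dy=+1->C
  (3,5):dx=+4,dy=+4->C; (4,5):dx=+1,dy=+3->C
Step 2: C = 9, D = 1, total pairs = 10.
Step 3: tau = (C - D)/(n(n-1)/2) = (9 - 1)/10 = 0.800000.
Step 4: Exact two-sided p-value (enumerate n! = 120 permutations of y under H0): p = 0.083333.
Step 5: alpha = 0.05. fail to reject H0.

tau_b = 0.8000 (C=9, D=1), p = 0.083333, fail to reject H0.


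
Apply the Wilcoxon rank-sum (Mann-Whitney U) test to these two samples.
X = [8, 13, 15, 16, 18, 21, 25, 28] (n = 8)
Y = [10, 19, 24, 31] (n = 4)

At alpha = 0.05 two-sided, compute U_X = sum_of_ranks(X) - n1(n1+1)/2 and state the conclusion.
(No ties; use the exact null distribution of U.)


Step 1: Combine and sort all 12 observations; assign midranks.
sorted (value, group): (8,X), (10,Y), (13,X), (15,X), (16,X), (18,X), (19,Y), (21,X), (24,Y), (25,X), (28,X), (31,Y)
ranks: 8->1, 10->2, 13->3, 15->4, 16->5, 18->6, 19->7, 21->8, 24->9, 25->10, 28->11, 31->12
Step 2: Rank sum for X: R1 = 1 + 3 + 4 + 5 + 6 + 8 + 10 + 11 = 48.
Step 3: U_X = R1 - n1(n1+1)/2 = 48 - 8*9/2 = 48 - 36 = 12.
       U_Y = n1*n2 - U_X = 32 - 12 = 20.
Step 4: No ties, so the exact null distribution of U (based on enumerating the C(12,8) = 495 equally likely rank assignments) gives the two-sided p-value.
Step 5: p-value = 0.569697; compare to alpha = 0.05. fail to reject H0.

U_X = 12, p = 0.569697, fail to reject H0 at alpha = 0.05.


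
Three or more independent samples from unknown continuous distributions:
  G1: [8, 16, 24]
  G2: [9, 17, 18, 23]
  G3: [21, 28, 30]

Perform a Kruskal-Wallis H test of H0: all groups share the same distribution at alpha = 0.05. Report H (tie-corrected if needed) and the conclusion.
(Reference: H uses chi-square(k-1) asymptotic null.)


Step 1: Combine all N = 10 observations and assign midranks.
sorted (value, group, rank): (8,G1,1), (9,G2,2), (16,G1,3), (17,G2,4), (18,G2,5), (21,G3,6), (23,G2,7), (24,G1,8), (28,G3,9), (30,G3,10)
Step 2: Sum ranks within each group.
R_1 = 12 (n_1 = 3)
R_2 = 18 (n_2 = 4)
R_3 = 25 (n_3 = 3)
Step 3: H = 12/(N(N+1)) * sum(R_i^2/n_i) - 3(N+1)
     = 12/(10*11) * (12^2/3 + 18^2/4 + 25^2/3) - 3*11
     = 0.109091 * 337.333 - 33
     = 3.800000.
Step 4: No ties, so H is used without correction.
Step 5: Under H0, H ~ chi^2(2); p-value = 0.149569.
Step 6: alpha = 0.05. fail to reject H0.

H = 3.8000, df = 2, p = 0.149569, fail to reject H0.


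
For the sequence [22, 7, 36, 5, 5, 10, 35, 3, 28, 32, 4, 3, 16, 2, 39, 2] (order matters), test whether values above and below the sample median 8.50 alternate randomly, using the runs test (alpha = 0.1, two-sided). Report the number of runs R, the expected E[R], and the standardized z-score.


Step 1: Compute median = 8.50; label A = above, B = below.
Labels in order: ABABBAABAABBABAB  (n_A = 8, n_B = 8)
Step 2: Count runs R = 12.
Step 3: Under H0 (random ordering), E[R] = 2*n_A*n_B/(n_A+n_B) + 1 = 2*8*8/16 + 1 = 9.0000.
        Var[R] = 2*n_A*n_B*(2*n_A*n_B - n_A - n_B) / ((n_A+n_B)^2 * (n_A+n_B-1)) = 14336/3840 = 3.7333.
        SD[R] = 1.9322.
Step 4: Continuity-corrected z = (R - 0.5 - E[R]) / SD[R] = (12 - 0.5 - 9.0000) / 1.9322 = 1.2939.
Step 5: Two-sided p-value via normal approximation = 2*(1 - Phi(|z|)) = 0.195709.
Step 6: alpha = 0.1. fail to reject H0.

R = 12, z = 1.2939, p = 0.195709, fail to reject H0.


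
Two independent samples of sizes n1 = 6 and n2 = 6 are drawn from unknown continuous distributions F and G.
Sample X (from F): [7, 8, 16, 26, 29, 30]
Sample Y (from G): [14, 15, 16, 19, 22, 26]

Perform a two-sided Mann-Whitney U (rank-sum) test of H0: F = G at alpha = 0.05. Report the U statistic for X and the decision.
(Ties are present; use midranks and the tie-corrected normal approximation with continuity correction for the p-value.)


Step 1: Combine and sort all 12 observations; assign midranks.
sorted (value, group): (7,X), (8,X), (14,Y), (15,Y), (16,X), (16,Y), (19,Y), (22,Y), (26,X), (26,Y), (29,X), (30,X)
ranks: 7->1, 8->2, 14->3, 15->4, 16->5.5, 16->5.5, 19->7, 22->8, 26->9.5, 26->9.5, 29->11, 30->12
Step 2: Rank sum for X: R1 = 1 + 2 + 5.5 + 9.5 + 11 + 12 = 41.
Step 3: U_X = R1 - n1(n1+1)/2 = 41 - 6*7/2 = 41 - 21 = 20.
       U_Y = n1*n2 - U_X = 36 - 20 = 16.
Step 4: Ties are present, so use the tie-corrected normal approximation (with continuity correction) for the p-value.
Step 5: p-value = 0.809527; compare to alpha = 0.05. fail to reject H0.

U_X = 20, p = 0.809527, fail to reject H0 at alpha = 0.05.


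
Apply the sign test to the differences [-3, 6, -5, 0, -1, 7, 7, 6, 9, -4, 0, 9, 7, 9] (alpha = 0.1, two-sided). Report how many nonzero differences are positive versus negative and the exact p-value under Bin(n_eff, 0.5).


Step 1: Discard zero differences. Original n = 14; n_eff = number of nonzero differences = 12.
Nonzero differences (with sign): -3, +6, -5, -1, +7, +7, +6, +9, -4, +9, +7, +9
Step 2: Count signs: positive = 8, negative = 4.
Step 3: Under H0: P(positive) = 0.5, so the number of positives S ~ Bin(12, 0.5).
Step 4: Two-sided exact p-value = sum of Bin(12,0.5) probabilities at or below the observed probability = 0.387695.
Step 5: alpha = 0.1. fail to reject H0.

n_eff = 12, pos = 8, neg = 4, p = 0.387695, fail to reject H0.


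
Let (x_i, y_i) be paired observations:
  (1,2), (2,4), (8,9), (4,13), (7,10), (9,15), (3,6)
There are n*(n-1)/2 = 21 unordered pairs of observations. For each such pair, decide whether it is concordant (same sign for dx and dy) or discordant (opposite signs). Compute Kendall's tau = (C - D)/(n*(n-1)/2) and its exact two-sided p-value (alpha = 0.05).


Step 1: Enumerate the 21 unordered pairs (i,j) with i<j and classify each by sign(x_j-x_i) * sign(y_j-y_i).
  (1,2):dx=+1,dy=+2->C; (1,3):dx=+7,dy=+7->C; (1,4):dx=+3,dy=+11->C; (1,5):dx=+6,dy=+8->C
  (1,6):dx=+8,dy=+13->C; (1,7):dx=+2,dy=+4->C; (2,3):dx=+6,dy=+5->C; (2,4):dx=+2,dy=+9->C
  (2,5):dx=+5,dy=+6->C; (2,6):dx=+7,dy=+11->C; (2,7):dx=+1,dy=+2->C; (3,4):dx=-4,dy=+4->D
  (3,5):dx=-1,dy=+1->D; (3,6):dx=+1,dy=+6->C; (3,7):dx=-5,dy=-3->C; (4,5):dx=+3,dy=-3->D
  (4,6):dx=+5,dy=+2->C; (4,7):dx=-1,dy=-7->C; (5,6):dx=+2,dy=+5->C; (5,7):dx=-4,dy=-4->C
  (6,7):dx=-6,dy=-9->C
Step 2: C = 18, D = 3, total pairs = 21.
Step 3: tau = (C - D)/(n(n-1)/2) = (18 - 3)/21 = 0.714286.
Step 4: Exact two-sided p-value (enumerate n! = 5040 permutations of y under H0): p = 0.030159.
Step 5: alpha = 0.05. reject H0.

tau_b = 0.7143 (C=18, D=3), p = 0.030159, reject H0.


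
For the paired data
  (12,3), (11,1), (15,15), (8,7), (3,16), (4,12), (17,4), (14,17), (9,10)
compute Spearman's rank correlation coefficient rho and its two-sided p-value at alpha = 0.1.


Step 1: Rank x and y separately (midranks; no ties here).
rank(x): 12->6, 11->5, 15->8, 8->3, 3->1, 4->2, 17->9, 14->7, 9->4
rank(y): 3->2, 1->1, 15->7, 7->4, 16->8, 12->6, 4->3, 17->9, 10->5
Step 2: d_i = R_x(i) - R_y(i); compute d_i^2.
  (6-2)^2=16, (5-1)^2=16, (8-7)^2=1, (3-4)^2=1, (1-8)^2=49, (2-6)^2=16, (9-3)^2=36, (7-9)^2=4, (4-5)^2=1
sum(d^2) = 140.
Step 3: rho = 1 - 6*140 / (9*(9^2 - 1)) = 1 - 840/720 = -0.166667.
Step 4: Under H0, t = rho * sqrt((n-2)/(1-rho^2)) = -0.4472 ~ t(7).
Step 5: Two-sided p-value from the t-distribution with 7 df = 0.668231.
Step 6: alpha = 0.1. fail to reject H0.

rho = -0.1667, p = 0.668231, fail to reject H0 at alpha = 0.1.


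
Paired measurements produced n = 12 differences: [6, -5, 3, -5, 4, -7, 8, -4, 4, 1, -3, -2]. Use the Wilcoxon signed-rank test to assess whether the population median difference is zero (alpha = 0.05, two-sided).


Step 1: Drop any zero differences (none here) and take |d_i|.
|d| = [6, 5, 3, 5, 4, 7, 8, 4, 4, 1, 3, 2]
Step 2: Midrank |d_i| (ties get averaged ranks).
ranks: |6|->10, |5|->8.5, |3|->3.5, |5|->8.5, |4|->6, |7|->11, |8|->12, |4|->6, |4|->6, |1|->1, |3|->3.5, |2|->2
Step 3: Attach original signs; sum ranks with positive sign and with negative sign.
W+ = 10 + 3.5 + 6 + 12 + 6 + 1 = 38.5
W- = 8.5 + 8.5 + 11 + 6 + 3.5 + 2 = 39.5
(Check: W+ + W- = 78 should equal n(n+1)/2 = 78.)
Step 4: Test statistic W = min(W+, W-) = 38.5.
Step 5: Ties in |d|, so use the tie-corrected normal approximation.
        E[W] = n(n+1)/4 = 12*13/4 = 39.
        Tie groups: |d|=3 (t=2), |d|=4 (t=3), |d|=5 (t=2); sum(t^3 - t) = 36.
        Var[W] = n(n+1)(2n+1)/24 - sum(t^3-t)/48 = 3900/24 - 36/48 = 161.75.
        z = (W - E[W]) / sqrt(Var[W]) = (38.5 - 39) / 12.7181 = -0.0393.
        Two-sided p = 2*Phi(z) = 0.968640.
Step 6: alpha = 0.05. fail to reject H0.

W+ = 38.5, W- = 39.5, W = min = 38.5, p = 0.968640, fail to reject H0.


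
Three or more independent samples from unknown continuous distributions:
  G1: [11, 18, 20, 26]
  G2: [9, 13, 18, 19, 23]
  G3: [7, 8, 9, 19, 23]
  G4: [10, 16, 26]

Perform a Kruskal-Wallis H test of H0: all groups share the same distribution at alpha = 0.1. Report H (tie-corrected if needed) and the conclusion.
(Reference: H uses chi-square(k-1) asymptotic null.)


Step 1: Combine all N = 17 observations and assign midranks.
sorted (value, group, rank): (7,G3,1), (8,G3,2), (9,G2,3.5), (9,G3,3.5), (10,G4,5), (11,G1,6), (13,G2,7), (16,G4,8), (18,G1,9.5), (18,G2,9.5), (19,G2,11.5), (19,G3,11.5), (20,G1,13), (23,G2,14.5), (23,G3,14.5), (26,G1,16.5), (26,G4,16.5)
Step 2: Sum ranks within each group.
R_1 = 45 (n_1 = 4)
R_2 = 46 (n_2 = 5)
R_3 = 32.5 (n_3 = 5)
R_4 = 29.5 (n_4 = 3)
Step 3: H = 12/(N(N+1)) * sum(R_i^2/n_i) - 3(N+1)
     = 12/(17*18) * (45^2/4 + 46^2/5 + 32.5^2/5 + 29.5^2/3) - 3*18
     = 0.039216 * 1430.78 - 54
     = 2.109150.
Step 4: Ties present; correction factor C = 1 - 30/(17^3 - 17) = 0.993873. Corrected H = 2.109150 / 0.993873 = 2.122154.
Step 5: Under H0, H ~ chi^2(3); p-value = 0.547444.
Step 6: alpha = 0.1. fail to reject H0.

H = 2.1222, df = 3, p = 0.547444, fail to reject H0.


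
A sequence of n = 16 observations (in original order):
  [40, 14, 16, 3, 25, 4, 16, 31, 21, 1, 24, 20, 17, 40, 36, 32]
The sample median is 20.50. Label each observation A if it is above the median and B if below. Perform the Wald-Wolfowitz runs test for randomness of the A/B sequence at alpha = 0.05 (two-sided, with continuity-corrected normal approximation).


Step 1: Compute median = 20.50; label A = above, B = below.
Labels in order: ABBBABBAABABBAAA  (n_A = 8, n_B = 8)
Step 2: Count runs R = 9.
Step 3: Under H0 (random ordering), E[R] = 2*n_A*n_B/(n_A+n_B) + 1 = 2*8*8/16 + 1 = 9.0000.
        Var[R] = 2*n_A*n_B*(2*n_A*n_B - n_A - n_B) / ((n_A+n_B)^2 * (n_A+n_B-1)) = 14336/3840 = 3.7333.
        SD[R] = 1.9322.
Step 4: R = E[R], so z = 0 with no continuity correction.
Step 5: Two-sided p-value via normal approximation = 2*(1 - Phi(|z|)) = 1.000000.
Step 6: alpha = 0.05. fail to reject H0.

R = 9, z = 0.0000, p = 1.000000, fail to reject H0.


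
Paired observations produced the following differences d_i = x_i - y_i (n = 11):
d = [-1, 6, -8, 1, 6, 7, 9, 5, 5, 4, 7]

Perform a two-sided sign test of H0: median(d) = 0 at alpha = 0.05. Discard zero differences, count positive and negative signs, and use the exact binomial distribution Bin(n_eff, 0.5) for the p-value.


Step 1: Discard zero differences. Original n = 11; n_eff = number of nonzero differences = 11.
Nonzero differences (with sign): -1, +6, -8, +1, +6, +7, +9, +5, +5, +4, +7
Step 2: Count signs: positive = 9, negative = 2.
Step 3: Under H0: P(positive) = 0.5, so the number of positives S ~ Bin(11, 0.5).
Step 4: Two-sided exact p-value = sum of Bin(11,0.5) probabilities at or below the observed probability = 0.065430.
Step 5: alpha = 0.05. fail to reject H0.

n_eff = 11, pos = 9, neg = 2, p = 0.065430, fail to reject H0.


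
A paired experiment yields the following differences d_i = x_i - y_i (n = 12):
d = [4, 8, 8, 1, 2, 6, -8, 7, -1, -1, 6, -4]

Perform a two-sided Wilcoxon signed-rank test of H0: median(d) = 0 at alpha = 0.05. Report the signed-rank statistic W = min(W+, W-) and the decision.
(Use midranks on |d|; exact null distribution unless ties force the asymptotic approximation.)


Step 1: Drop any zero differences (none here) and take |d_i|.
|d| = [4, 8, 8, 1, 2, 6, 8, 7, 1, 1, 6, 4]
Step 2: Midrank |d_i| (ties get averaged ranks).
ranks: |4|->5.5, |8|->11, |8|->11, |1|->2, |2|->4, |6|->7.5, |8|->11, |7|->9, |1|->2, |1|->2, |6|->7.5, |4|->5.5
Step 3: Attach original signs; sum ranks with positive sign and with negative sign.
W+ = 5.5 + 11 + 11 + 2 + 4 + 7.5 + 9 + 7.5 = 57.5
W- = 11 + 2 + 2 + 5.5 = 20.5
(Check: W+ + W- = 78 should equal n(n+1)/2 = 78.)
Step 4: Test statistic W = min(W+, W-) = 20.5.
Step 5: Ties in |d|, so use the tie-corrected normal approximation.
        E[W] = n(n+1)/4 = 12*13/4 = 39.
        Tie groups: |d|=1 (t=3), |d|=4 (t=2), |d|=6 (t=2), |d|=8 (t=3); sum(t^3 - t) = 60.
        Var[W] = n(n+1)(2n+1)/24 - sum(t^3-t)/48 = 3900/24 - 60/48 = 161.25.
        z = (W - E[W]) / sqrt(Var[W]) = (20.5 - 39) / 12.6984 = -1.4569.
        Two-sided p = 2*Phi(z) = 0.145151.
Step 6: alpha = 0.05. fail to reject H0.

W+ = 57.5, W- = 20.5, W = min = 20.5, p = 0.145151, fail to reject H0.


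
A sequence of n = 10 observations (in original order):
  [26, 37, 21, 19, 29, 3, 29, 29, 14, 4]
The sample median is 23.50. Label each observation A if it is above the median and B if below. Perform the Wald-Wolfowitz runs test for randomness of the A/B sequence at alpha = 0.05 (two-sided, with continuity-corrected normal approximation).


Step 1: Compute median = 23.50; label A = above, B = below.
Labels in order: AABBABAABB  (n_A = 5, n_B = 5)
Step 2: Count runs R = 6.
Step 3: Under H0 (random ordering), E[R] = 2*n_A*n_B/(n_A+n_B) + 1 = 2*5*5/10 + 1 = 6.0000.
        Var[R] = 2*n_A*n_B*(2*n_A*n_B - n_A - n_B) / ((n_A+n_B)^2 * (n_A+n_B-1)) = 2000/900 = 2.2222.
        SD[R] = 1.4907.
Step 4: R = E[R], so z = 0 with no continuity correction.
Step 5: Two-sided p-value via normal approximation = 2*(1 - Phi(|z|)) = 1.000000.
Step 6: alpha = 0.05. fail to reject H0.

R = 6, z = 0.0000, p = 1.000000, fail to reject H0.


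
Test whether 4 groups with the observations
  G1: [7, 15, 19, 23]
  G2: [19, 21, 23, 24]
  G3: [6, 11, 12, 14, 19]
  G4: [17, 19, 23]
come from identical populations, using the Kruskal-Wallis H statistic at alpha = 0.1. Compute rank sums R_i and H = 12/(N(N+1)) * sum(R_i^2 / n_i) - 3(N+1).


Step 1: Combine all N = 16 observations and assign midranks.
sorted (value, group, rank): (6,G3,1), (7,G1,2), (11,G3,3), (12,G3,4), (14,G3,5), (15,G1,6), (17,G4,7), (19,G1,9.5), (19,G2,9.5), (19,G3,9.5), (19,G4,9.5), (21,G2,12), (23,G1,14), (23,G2,14), (23,G4,14), (24,G2,16)
Step 2: Sum ranks within each group.
R_1 = 31.5 (n_1 = 4)
R_2 = 51.5 (n_2 = 4)
R_3 = 22.5 (n_3 = 5)
R_4 = 30.5 (n_4 = 3)
Step 3: H = 12/(N(N+1)) * sum(R_i^2/n_i) - 3(N+1)
     = 12/(16*17) * (31.5^2/4 + 51.5^2/4 + 22.5^2/5 + 30.5^2/3) - 3*17
     = 0.044118 * 1322.46 - 51
     = 7.343750.
Step 4: Ties present; correction factor C = 1 - 84/(16^3 - 16) = 0.979412. Corrected H = 7.343750 / 0.979412 = 7.498123.
Step 5: Under H0, H ~ chi^2(3); p-value = 0.057607.
Step 6: alpha = 0.1. reject H0.

H = 7.4981, df = 3, p = 0.057607, reject H0.


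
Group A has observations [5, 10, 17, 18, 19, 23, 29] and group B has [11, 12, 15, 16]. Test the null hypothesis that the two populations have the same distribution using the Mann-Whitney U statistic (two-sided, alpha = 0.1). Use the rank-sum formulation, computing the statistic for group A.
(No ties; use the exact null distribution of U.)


Step 1: Combine and sort all 11 observations; assign midranks.
sorted (value, group): (5,X), (10,X), (11,Y), (12,Y), (15,Y), (16,Y), (17,X), (18,X), (19,X), (23,X), (29,X)
ranks: 5->1, 10->2, 11->3, 12->4, 15->5, 16->6, 17->7, 18->8, 19->9, 23->10, 29->11
Step 2: Rank sum for X: R1 = 1 + 2 + 7 + 8 + 9 + 10 + 11 = 48.
Step 3: U_X = R1 - n1(n1+1)/2 = 48 - 7*8/2 = 48 - 28 = 20.
       U_Y = n1*n2 - U_X = 28 - 20 = 8.
Step 4: No ties, so the exact null distribution of U (based on enumerating the C(11,7) = 330 equally likely rank assignments) gives the two-sided p-value.
Step 5: p-value = 0.315152; compare to alpha = 0.1. fail to reject H0.

U_X = 20, p = 0.315152, fail to reject H0 at alpha = 0.1.


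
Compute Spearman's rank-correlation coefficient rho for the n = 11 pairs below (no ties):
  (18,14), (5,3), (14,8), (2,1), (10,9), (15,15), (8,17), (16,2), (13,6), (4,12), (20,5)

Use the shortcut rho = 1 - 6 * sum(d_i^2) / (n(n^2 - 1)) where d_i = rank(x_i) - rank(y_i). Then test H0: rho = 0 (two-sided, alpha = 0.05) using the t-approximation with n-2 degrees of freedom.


Step 1: Rank x and y separately (midranks; no ties here).
rank(x): 18->10, 5->3, 14->7, 2->1, 10->5, 15->8, 8->4, 16->9, 13->6, 4->2, 20->11
rank(y): 14->9, 3->3, 8->6, 1->1, 9->7, 15->10, 17->11, 2->2, 6->5, 12->8, 5->4
Step 2: d_i = R_x(i) - R_y(i); compute d_i^2.
  (10-9)^2=1, (3-3)^2=0, (7-6)^2=1, (1-1)^2=0, (5-7)^2=4, (8-10)^2=4, (4-11)^2=49, (9-2)^2=49, (6-5)^2=1, (2-8)^2=36, (11-4)^2=49
sum(d^2) = 194.
Step 3: rho = 1 - 6*194 / (11*(11^2 - 1)) = 1 - 1164/1320 = 0.118182.
Step 4: Under H0, t = rho * sqrt((n-2)/(1-rho^2)) = 0.3570 ~ t(9).
Step 5: Two-sided p-value from the t-distribution with 9 df = 0.729285.
Step 6: alpha = 0.05. fail to reject H0.

rho = 0.1182, p = 0.729285, fail to reject H0 at alpha = 0.05.


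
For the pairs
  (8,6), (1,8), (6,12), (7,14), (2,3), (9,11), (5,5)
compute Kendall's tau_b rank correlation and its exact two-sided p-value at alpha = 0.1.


Step 1: Enumerate the 21 unordered pairs (i,j) with i<j and classify each by sign(x_j-x_i) * sign(y_j-y_i).
  (1,2):dx=-7,dy=+2->D; (1,3):dx=-2,dy=+6->D; (1,4):dx=-1,dy=+8->D; (1,5):dx=-6,dy=-3->C
  (1,6):dx=+1,dy=+5->C; (1,7):dx=-3,dy=-1->C; (2,3):dx=+5,dy=+4->C; (2,4):dx=+6,dy=+6->C
  (2,5):dx=+1,dy=-5->D; (2,6):dx=+8,dy=+3->C; (2,7):dx=+4,dy=-3->D; (3,4):dx=+1,dy=+2->C
  (3,5):dx=-4,dy=-9->C; (3,6):dx=+3,dy=-1->D; (3,7):dx=-1,dy=-7->C; (4,5):dx=-5,dy=-11->C
  (4,6):dx=+2,dy=-3->D; (4,7):dx=-2,dy=-9->C; (5,6):dx=+7,dy=+8->C; (5,7):dx=+3,dy=+2->C
  (6,7):dx=-4,dy=-6->C
Step 2: C = 14, D = 7, total pairs = 21.
Step 3: tau = (C - D)/(n(n-1)/2) = (14 - 7)/21 = 0.333333.
Step 4: Exact two-sided p-value (enumerate n! = 5040 permutations of y under H0): p = 0.381349.
Step 5: alpha = 0.1. fail to reject H0.

tau_b = 0.3333 (C=14, D=7), p = 0.381349, fail to reject H0.


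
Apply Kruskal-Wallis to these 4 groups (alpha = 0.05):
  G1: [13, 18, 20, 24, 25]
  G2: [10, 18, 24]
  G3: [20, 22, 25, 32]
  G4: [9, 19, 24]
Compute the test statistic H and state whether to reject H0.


Step 1: Combine all N = 15 observations and assign midranks.
sorted (value, group, rank): (9,G4,1), (10,G2,2), (13,G1,3), (18,G1,4.5), (18,G2,4.5), (19,G4,6), (20,G1,7.5), (20,G3,7.5), (22,G3,9), (24,G1,11), (24,G2,11), (24,G4,11), (25,G1,13.5), (25,G3,13.5), (32,G3,15)
Step 2: Sum ranks within each group.
R_1 = 39.5 (n_1 = 5)
R_2 = 17.5 (n_2 = 3)
R_3 = 45 (n_3 = 4)
R_4 = 18 (n_4 = 3)
Step 3: H = 12/(N(N+1)) * sum(R_i^2/n_i) - 3(N+1)
     = 12/(15*16) * (39.5^2/5 + 17.5^2/3 + 45^2/4 + 18^2/3) - 3*16
     = 0.050000 * 1028.38 - 48
     = 3.419167.
Step 4: Ties present; correction factor C = 1 - 42/(15^3 - 15) = 0.987500. Corrected H = 3.419167 / 0.987500 = 3.462447.
Step 5: Under H0, H ~ chi^2(3); p-value = 0.325665.
Step 6: alpha = 0.05. fail to reject H0.

H = 3.4624, df = 3, p = 0.325665, fail to reject H0.


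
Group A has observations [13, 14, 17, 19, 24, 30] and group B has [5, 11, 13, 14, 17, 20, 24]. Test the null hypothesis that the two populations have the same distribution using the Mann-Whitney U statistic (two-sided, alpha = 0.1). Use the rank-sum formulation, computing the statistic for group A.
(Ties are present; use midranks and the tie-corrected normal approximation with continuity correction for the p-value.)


Step 1: Combine and sort all 13 observations; assign midranks.
sorted (value, group): (5,Y), (11,Y), (13,X), (13,Y), (14,X), (14,Y), (17,X), (17,Y), (19,X), (20,Y), (24,X), (24,Y), (30,X)
ranks: 5->1, 11->2, 13->3.5, 13->3.5, 14->5.5, 14->5.5, 17->7.5, 17->7.5, 19->9, 20->10, 24->11.5, 24->11.5, 30->13
Step 2: Rank sum for X: R1 = 3.5 + 5.5 + 7.5 + 9 + 11.5 + 13 = 50.
Step 3: U_X = R1 - n1(n1+1)/2 = 50 - 6*7/2 = 50 - 21 = 29.
       U_Y = n1*n2 - U_X = 42 - 29 = 13.
Step 4: Ties are present, so use the tie-corrected normal approximation (with continuity correction) for the p-value.
Step 5: p-value = 0.281317; compare to alpha = 0.1. fail to reject H0.

U_X = 29, p = 0.281317, fail to reject H0 at alpha = 0.1.


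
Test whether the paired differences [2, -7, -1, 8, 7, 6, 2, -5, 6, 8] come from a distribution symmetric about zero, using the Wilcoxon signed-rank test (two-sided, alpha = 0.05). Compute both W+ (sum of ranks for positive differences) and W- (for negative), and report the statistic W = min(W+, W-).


Step 1: Drop any zero differences (none here) and take |d_i|.
|d| = [2, 7, 1, 8, 7, 6, 2, 5, 6, 8]
Step 2: Midrank |d_i| (ties get averaged ranks).
ranks: |2|->2.5, |7|->7.5, |1|->1, |8|->9.5, |7|->7.5, |6|->5.5, |2|->2.5, |5|->4, |6|->5.5, |8|->9.5
Step 3: Attach original signs; sum ranks with positive sign and with negative sign.
W+ = 2.5 + 9.5 + 7.5 + 5.5 + 2.5 + 5.5 + 9.5 = 42.5
W- = 7.5 + 1 + 4 = 12.5
(Check: W+ + W- = 55 should equal n(n+1)/2 = 55.)
Step 4: Test statistic W = min(W+, W-) = 12.5.
Step 5: Ties in |d|, so use the tie-corrected normal approximation.
        E[W] = n(n+1)/4 = 10*11/4 = 27.5.
        Tie groups: |d|=2 (t=2), |d|=6 (t=2), |d|=7 (t=2), |d|=8 (t=2); sum(t^3 - t) = 24.
        Var[W] = n(n+1)(2n+1)/24 - sum(t^3-t)/48 = 2310/24 - 24/48 = 95.75.
        z = (W - E[W]) / sqrt(Var[W]) = (12.5 - 27.5) / 9.7852 = -1.5329.
        Two-sided p = 2*Phi(z) = 0.125293.
Step 6: alpha = 0.05. fail to reject H0.

W+ = 42.5, W- = 12.5, W = min = 12.5, p = 0.125293, fail to reject H0.


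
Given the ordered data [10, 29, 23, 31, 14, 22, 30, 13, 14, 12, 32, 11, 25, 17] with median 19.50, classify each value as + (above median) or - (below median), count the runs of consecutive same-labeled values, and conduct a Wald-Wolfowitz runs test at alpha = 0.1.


Step 1: Compute median = 19.50; label A = above, B = below.
Labels in order: BAAABAABBBABAB  (n_A = 7, n_B = 7)
Step 2: Count runs R = 9.
Step 3: Under H0 (random ordering), E[R] = 2*n_A*n_B/(n_A+n_B) + 1 = 2*7*7/14 + 1 = 8.0000.
        Var[R] = 2*n_A*n_B*(2*n_A*n_B - n_A - n_B) / ((n_A+n_B)^2 * (n_A+n_B-1)) = 8232/2548 = 3.2308.
        SD[R] = 1.7974.
Step 4: Continuity-corrected z = (R - 0.5 - E[R]) / SD[R] = (9 - 0.5 - 8.0000) / 1.7974 = 0.2782.
Step 5: Two-sided p-value via normal approximation = 2*(1 - Phi(|z|)) = 0.780879.
Step 6: alpha = 0.1. fail to reject H0.

R = 9, z = 0.2782, p = 0.780879, fail to reject H0.


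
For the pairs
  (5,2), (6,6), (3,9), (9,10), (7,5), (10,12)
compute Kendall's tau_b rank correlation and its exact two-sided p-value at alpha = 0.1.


Step 1: Enumerate the 15 unordered pairs (i,j) with i<j and classify each by sign(x_j-x_i) * sign(y_j-y_i).
  (1,2):dx=+1,dy=+4->C; (1,3):dx=-2,dy=+7->D; (1,4):dx=+4,dy=+8->C; (1,5):dx=+2,dy=+3->C
  (1,6):dx=+5,dy=+10->C; (2,3):dx=-3,dy=+3->D; (2,4):dx=+3,dy=+4->C; (2,5):dx=+1,dy=-1->D
  (2,6):dx=+4,dy=+6->C; (3,4):dx=+6,dy=+1->C; (3,5):dx=+4,dy=-4->D; (3,6):dx=+7,dy=+3->C
  (4,5):dx=-2,dy=-5->C; (4,6):dx=+1,dy=+2->C; (5,6):dx=+3,dy=+7->C
Step 2: C = 11, D = 4, total pairs = 15.
Step 3: tau = (C - D)/(n(n-1)/2) = (11 - 4)/15 = 0.466667.
Step 4: Exact two-sided p-value (enumerate n! = 720 permutations of y under H0): p = 0.272222.
Step 5: alpha = 0.1. fail to reject H0.

tau_b = 0.4667 (C=11, D=4), p = 0.272222, fail to reject H0.
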